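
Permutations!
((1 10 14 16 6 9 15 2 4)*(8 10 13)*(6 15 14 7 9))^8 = ((1 13 8 10 7 9 14 16 15 2 4))^8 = (1 15 9 8 4 16 7 13 2 14 10)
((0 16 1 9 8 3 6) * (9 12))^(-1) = (0 6 3 8 9 12 1 16)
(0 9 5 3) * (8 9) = (0 8 9 5 3) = [8, 1, 2, 0, 4, 3, 6, 7, 9, 5]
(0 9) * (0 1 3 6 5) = (0 9 1 3 6 5) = [9, 3, 2, 6, 4, 0, 5, 7, 8, 1]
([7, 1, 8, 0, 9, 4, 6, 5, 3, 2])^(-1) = (0 3 8 2 9 4 5 7)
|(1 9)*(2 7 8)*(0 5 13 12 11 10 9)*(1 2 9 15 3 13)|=|(0 5 1)(2 7 8 9)(3 13 12 11 10 15)|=12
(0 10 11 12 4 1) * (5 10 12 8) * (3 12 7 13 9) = [7, 0, 2, 12, 1, 10, 6, 13, 5, 3, 11, 8, 4, 9] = (0 7 13 9 3 12 4 1)(5 10 11 8)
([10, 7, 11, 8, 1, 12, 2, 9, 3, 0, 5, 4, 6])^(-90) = [7, 11, 12, 3, 2, 0, 5, 4, 8, 1, 9, 6, 10]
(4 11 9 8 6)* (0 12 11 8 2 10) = [12, 1, 10, 3, 8, 5, 4, 7, 6, 2, 0, 9, 11] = (0 12 11 9 2 10)(4 8 6)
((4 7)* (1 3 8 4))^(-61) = ((1 3 8 4 7))^(-61) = (1 7 4 8 3)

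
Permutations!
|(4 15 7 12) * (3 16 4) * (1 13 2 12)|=9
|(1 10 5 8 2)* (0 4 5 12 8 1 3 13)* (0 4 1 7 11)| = 12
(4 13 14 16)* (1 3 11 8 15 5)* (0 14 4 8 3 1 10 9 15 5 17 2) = (0 14 16 8 5 10 9 15 17 2)(3 11)(4 13) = [14, 1, 0, 11, 13, 10, 6, 7, 5, 15, 9, 3, 12, 4, 16, 17, 8, 2]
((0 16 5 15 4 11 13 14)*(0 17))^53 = ((0 16 5 15 4 11 13 14 17))^53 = (0 17 14 13 11 4 15 5 16)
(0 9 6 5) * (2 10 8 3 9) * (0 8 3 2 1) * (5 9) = [1, 0, 10, 5, 4, 8, 9, 7, 2, 6, 3] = (0 1)(2 10 3 5 8)(6 9)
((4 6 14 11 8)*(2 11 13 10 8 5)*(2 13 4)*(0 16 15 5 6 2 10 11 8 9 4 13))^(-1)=((0 16 15 5)(2 8 10 9 4)(6 14 13 11))^(-1)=(0 5 15 16)(2 4 9 10 8)(6 11 13 14)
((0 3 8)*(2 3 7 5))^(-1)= (0 8 3 2 5 7)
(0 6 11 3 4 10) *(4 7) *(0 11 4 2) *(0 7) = (0 6 4 10 11 3)(2 7) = [6, 1, 7, 0, 10, 5, 4, 2, 8, 9, 11, 3]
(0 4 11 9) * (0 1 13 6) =(0 4 11 9 1 13 6) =[4, 13, 2, 3, 11, 5, 0, 7, 8, 1, 10, 9, 12, 6]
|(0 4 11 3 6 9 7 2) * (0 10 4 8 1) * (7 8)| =|(0 7 2 10 4 11 3 6 9 8 1)| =11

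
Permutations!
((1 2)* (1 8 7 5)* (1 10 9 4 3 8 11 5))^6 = (1 4 11 8 10)(2 3 5 7 9)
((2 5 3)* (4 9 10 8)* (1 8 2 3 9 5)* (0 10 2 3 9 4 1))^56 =(0 10 3 9 2)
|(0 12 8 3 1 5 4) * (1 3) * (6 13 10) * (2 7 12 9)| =9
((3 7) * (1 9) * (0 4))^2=(9)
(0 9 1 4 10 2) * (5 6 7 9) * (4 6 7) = [5, 6, 0, 3, 10, 7, 4, 9, 8, 1, 2] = (0 5 7 9 1 6 4 10 2)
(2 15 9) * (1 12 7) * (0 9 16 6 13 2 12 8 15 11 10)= (0 9 12 7 1 8 15 16 6 13 2 11 10)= [9, 8, 11, 3, 4, 5, 13, 1, 15, 12, 0, 10, 7, 2, 14, 16, 6]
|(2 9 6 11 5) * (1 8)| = |(1 8)(2 9 6 11 5)| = 10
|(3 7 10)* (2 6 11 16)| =|(2 6 11 16)(3 7 10)| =12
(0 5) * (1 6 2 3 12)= (0 5)(1 6 2 3 12)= [5, 6, 3, 12, 4, 0, 2, 7, 8, 9, 10, 11, 1]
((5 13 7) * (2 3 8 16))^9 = ((2 3 8 16)(5 13 7))^9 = (2 3 8 16)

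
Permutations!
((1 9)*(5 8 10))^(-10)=(5 10 8)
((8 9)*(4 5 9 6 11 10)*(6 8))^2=(4 9 11)(5 6 10)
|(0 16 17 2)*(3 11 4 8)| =4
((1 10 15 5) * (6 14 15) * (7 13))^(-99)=((1 10 6 14 15 5)(7 13))^(-99)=(1 14)(5 6)(7 13)(10 15)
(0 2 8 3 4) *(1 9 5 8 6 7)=(0 2 6 7 1 9 5 8 3 4)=[2, 9, 6, 4, 0, 8, 7, 1, 3, 5]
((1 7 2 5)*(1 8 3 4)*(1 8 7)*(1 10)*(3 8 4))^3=((1 10)(2 5 7))^3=(1 10)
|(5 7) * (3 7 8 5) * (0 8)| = 6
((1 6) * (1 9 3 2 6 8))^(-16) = ((1 8)(2 6 9 3))^(-16) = (9)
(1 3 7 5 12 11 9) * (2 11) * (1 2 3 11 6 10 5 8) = (1 11 9 2 6 10 5 12 3 7 8) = [0, 11, 6, 7, 4, 12, 10, 8, 1, 2, 5, 9, 3]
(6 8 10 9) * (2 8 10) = (2 8)(6 10 9) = [0, 1, 8, 3, 4, 5, 10, 7, 2, 6, 9]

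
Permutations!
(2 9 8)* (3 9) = [0, 1, 3, 9, 4, 5, 6, 7, 2, 8] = (2 3 9 8)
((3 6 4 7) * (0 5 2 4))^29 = (0 5 2 4 7 3 6)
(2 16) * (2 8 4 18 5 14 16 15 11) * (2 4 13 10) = (2 15 11 4 18 5 14 16 8 13 10) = [0, 1, 15, 3, 18, 14, 6, 7, 13, 9, 2, 4, 12, 10, 16, 11, 8, 17, 5]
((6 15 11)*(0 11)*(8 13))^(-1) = (0 15 6 11)(8 13)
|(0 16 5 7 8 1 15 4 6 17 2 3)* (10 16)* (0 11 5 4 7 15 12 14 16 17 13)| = |(0 10 17 2 3 11 5 15 7 8 1 12 14 16 4 6 13)| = 17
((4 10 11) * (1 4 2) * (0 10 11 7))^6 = ((0 10 7)(1 4 11 2))^6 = (1 11)(2 4)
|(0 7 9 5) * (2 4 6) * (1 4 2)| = 12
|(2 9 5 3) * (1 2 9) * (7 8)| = |(1 2)(3 9 5)(7 8)| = 6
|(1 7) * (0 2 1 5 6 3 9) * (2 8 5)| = 6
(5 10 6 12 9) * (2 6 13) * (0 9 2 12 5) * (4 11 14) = (0 9)(2 6 5 10 13 12)(4 11 14) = [9, 1, 6, 3, 11, 10, 5, 7, 8, 0, 13, 14, 2, 12, 4]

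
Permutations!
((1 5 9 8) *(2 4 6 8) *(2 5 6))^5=((1 6 8)(2 4)(5 9))^5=(1 8 6)(2 4)(5 9)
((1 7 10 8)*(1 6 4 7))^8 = (4 8 7 6 10)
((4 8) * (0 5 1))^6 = ((0 5 1)(4 8))^6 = (8)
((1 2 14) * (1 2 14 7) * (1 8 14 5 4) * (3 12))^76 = ((1 5 4)(2 7 8 14)(3 12))^76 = (14)(1 5 4)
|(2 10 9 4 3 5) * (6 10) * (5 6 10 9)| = 12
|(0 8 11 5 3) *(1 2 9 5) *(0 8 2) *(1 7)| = 9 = |(0 2 9 5 3 8 11 7 1)|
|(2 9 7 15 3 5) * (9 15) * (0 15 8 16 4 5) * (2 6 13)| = 42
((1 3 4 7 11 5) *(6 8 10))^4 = (1 11 4)(3 5 7)(6 8 10) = ((1 3 4 7 11 5)(6 8 10))^4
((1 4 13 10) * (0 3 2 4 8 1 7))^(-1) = (0 7 10 13 4 2 3)(1 8)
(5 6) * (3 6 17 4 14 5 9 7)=(3 6 9 7)(4 14 5 17)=[0, 1, 2, 6, 14, 17, 9, 3, 8, 7, 10, 11, 12, 13, 5, 15, 16, 4]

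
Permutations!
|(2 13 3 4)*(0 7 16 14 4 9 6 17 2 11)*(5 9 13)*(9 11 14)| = 18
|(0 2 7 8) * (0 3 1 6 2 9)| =6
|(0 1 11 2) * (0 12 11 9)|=3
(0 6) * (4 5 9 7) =(0 6)(4 5 9 7) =[6, 1, 2, 3, 5, 9, 0, 4, 8, 7]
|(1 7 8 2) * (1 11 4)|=6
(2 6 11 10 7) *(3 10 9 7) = (2 6 11 9 7)(3 10) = [0, 1, 6, 10, 4, 5, 11, 2, 8, 7, 3, 9]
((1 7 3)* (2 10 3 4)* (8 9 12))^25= (1 7 4 2 10 3)(8 9 12)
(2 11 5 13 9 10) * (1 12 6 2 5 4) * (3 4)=(1 12 6 2 11 3 4)(5 13 9 10)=[0, 12, 11, 4, 1, 13, 2, 7, 8, 10, 5, 3, 6, 9]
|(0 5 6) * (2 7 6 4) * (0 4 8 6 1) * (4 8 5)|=|(0 4 2 7 1)(6 8)|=10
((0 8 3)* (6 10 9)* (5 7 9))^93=((0 8 3)(5 7 9 6 10))^93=(5 6 7 10 9)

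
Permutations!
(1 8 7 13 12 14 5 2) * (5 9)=(1 8 7 13 12 14 9 5 2)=[0, 8, 1, 3, 4, 2, 6, 13, 7, 5, 10, 11, 14, 12, 9]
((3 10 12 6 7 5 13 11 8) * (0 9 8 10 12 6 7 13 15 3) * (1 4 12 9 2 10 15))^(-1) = ((0 2 10 6 13 11 15 3 9 8)(1 4 12 7 5))^(-1) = (0 8 9 3 15 11 13 6 10 2)(1 5 7 12 4)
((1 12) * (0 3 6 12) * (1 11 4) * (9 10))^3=((0 3 6 12 11 4 1)(9 10))^3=(0 12 1 6 4 3 11)(9 10)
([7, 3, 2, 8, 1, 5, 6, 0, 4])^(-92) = [0, 1, 2, 3, 4, 5, 6, 7, 8]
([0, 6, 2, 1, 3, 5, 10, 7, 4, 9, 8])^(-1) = (1 3 4 8 10 6)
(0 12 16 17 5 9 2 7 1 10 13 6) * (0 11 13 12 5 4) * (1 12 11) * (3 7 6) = (0 5 9 2 6 1 10 11 13 3 7 12 16 17 4) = [5, 10, 6, 7, 0, 9, 1, 12, 8, 2, 11, 13, 16, 3, 14, 15, 17, 4]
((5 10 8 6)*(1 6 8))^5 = (1 6 5 10)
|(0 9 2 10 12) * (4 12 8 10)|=|(0 9 2 4 12)(8 10)|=10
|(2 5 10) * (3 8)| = |(2 5 10)(3 8)| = 6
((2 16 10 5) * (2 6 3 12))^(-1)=(2 12 3 6 5 10 16)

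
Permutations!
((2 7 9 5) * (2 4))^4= ((2 7 9 5 4))^4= (2 4 5 9 7)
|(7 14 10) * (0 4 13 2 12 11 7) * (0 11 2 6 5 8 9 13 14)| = |(0 4 14 10 11 7)(2 12)(5 8 9 13 6)| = 30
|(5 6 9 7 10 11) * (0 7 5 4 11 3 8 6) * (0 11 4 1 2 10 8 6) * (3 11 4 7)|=|(0 3 6 9 5 4 7 8)(1 2 10 11)|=8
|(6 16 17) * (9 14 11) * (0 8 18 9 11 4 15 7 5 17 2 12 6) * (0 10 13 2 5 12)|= 16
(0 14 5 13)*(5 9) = (0 14 9 5 13) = [14, 1, 2, 3, 4, 13, 6, 7, 8, 5, 10, 11, 12, 0, 9]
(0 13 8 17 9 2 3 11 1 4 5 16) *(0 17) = (0 13 8)(1 4 5 16 17 9 2 3 11) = [13, 4, 3, 11, 5, 16, 6, 7, 0, 2, 10, 1, 12, 8, 14, 15, 17, 9]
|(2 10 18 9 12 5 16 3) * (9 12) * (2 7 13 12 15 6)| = 30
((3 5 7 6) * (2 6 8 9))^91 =((2 6 3 5 7 8 9))^91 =(9)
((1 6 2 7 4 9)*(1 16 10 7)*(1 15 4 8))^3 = ((1 6 2 15 4 9 16 10 7 8))^3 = (1 15 16 8 2 9 7 6 4 10)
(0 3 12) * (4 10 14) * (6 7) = (0 3 12)(4 10 14)(6 7) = [3, 1, 2, 12, 10, 5, 7, 6, 8, 9, 14, 11, 0, 13, 4]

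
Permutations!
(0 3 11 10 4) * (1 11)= [3, 11, 2, 1, 0, 5, 6, 7, 8, 9, 4, 10]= (0 3 1 11 10 4)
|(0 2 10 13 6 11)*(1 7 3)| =6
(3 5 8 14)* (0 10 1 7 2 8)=(0 10 1 7 2 8 14 3 5)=[10, 7, 8, 5, 4, 0, 6, 2, 14, 9, 1, 11, 12, 13, 3]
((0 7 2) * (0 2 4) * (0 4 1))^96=(7)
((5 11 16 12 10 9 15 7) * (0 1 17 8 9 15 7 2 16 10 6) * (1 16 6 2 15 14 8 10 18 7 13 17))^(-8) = (18)(0 12 6 16 2)(8 10 13)(9 14 17)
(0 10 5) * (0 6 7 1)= [10, 0, 2, 3, 4, 6, 7, 1, 8, 9, 5]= (0 10 5 6 7 1)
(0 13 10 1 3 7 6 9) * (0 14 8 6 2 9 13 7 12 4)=[7, 3, 9, 12, 0, 5, 13, 2, 6, 14, 1, 11, 4, 10, 8]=(0 7 2 9 14 8 6 13 10 1 3 12 4)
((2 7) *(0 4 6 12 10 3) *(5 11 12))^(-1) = (0 3 10 12 11 5 6 4)(2 7)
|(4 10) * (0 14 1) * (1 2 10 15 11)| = 8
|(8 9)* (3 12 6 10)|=4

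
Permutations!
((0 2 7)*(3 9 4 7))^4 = ((0 2 3 9 4 7))^4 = (0 4 3)(2 7 9)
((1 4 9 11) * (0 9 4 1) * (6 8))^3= (11)(6 8)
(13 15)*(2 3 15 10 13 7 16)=(2 3 15 7 16)(10 13)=[0, 1, 3, 15, 4, 5, 6, 16, 8, 9, 13, 11, 12, 10, 14, 7, 2]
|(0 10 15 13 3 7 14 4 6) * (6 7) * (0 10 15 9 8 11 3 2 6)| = |(0 15 13 2 6 10 9 8 11 3)(4 7 14)| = 30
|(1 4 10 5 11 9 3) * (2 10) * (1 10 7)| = 20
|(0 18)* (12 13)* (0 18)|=2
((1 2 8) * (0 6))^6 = ((0 6)(1 2 8))^6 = (8)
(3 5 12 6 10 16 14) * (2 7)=(2 7)(3 5 12 6 10 16 14)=[0, 1, 7, 5, 4, 12, 10, 2, 8, 9, 16, 11, 6, 13, 3, 15, 14]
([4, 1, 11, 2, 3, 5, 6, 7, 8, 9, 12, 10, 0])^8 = [4, 1, 11, 2, 3, 5, 6, 7, 8, 9, 12, 10, 0]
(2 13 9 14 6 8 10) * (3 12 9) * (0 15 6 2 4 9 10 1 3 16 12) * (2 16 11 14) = (0 15 6 8 1 3)(2 13 11 14 16 12 10 4 9) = [15, 3, 13, 0, 9, 5, 8, 7, 1, 2, 4, 14, 10, 11, 16, 6, 12]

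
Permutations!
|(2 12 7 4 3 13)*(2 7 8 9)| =4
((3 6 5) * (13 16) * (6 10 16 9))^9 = ((3 10 16 13 9 6 5))^9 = (3 16 9 5 10 13 6)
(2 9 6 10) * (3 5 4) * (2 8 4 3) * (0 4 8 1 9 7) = (0 4 2 7)(1 9 6 10)(3 5) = [4, 9, 7, 5, 2, 3, 10, 0, 8, 6, 1]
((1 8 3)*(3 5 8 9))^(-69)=((1 9 3)(5 8))^(-69)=(9)(5 8)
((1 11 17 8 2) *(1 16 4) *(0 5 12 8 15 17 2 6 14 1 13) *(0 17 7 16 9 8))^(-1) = ((0 5 12)(1 11 2 9 8 6 14)(4 13 17 15 7 16))^(-1) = (0 12 5)(1 14 6 8 9 2 11)(4 16 7 15 17 13)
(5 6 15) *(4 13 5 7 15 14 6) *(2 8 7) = [0, 1, 8, 3, 13, 4, 14, 15, 7, 9, 10, 11, 12, 5, 6, 2] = (2 8 7 15)(4 13 5)(6 14)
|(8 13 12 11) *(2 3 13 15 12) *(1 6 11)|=6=|(1 6 11 8 15 12)(2 3 13)|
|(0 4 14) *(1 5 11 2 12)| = 15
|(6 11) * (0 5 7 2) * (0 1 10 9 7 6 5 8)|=|(0 8)(1 10 9 7 2)(5 6 11)|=30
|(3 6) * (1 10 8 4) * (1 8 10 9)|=2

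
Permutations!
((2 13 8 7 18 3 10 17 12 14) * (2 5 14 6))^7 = (2 17 18 13 12 3 8 6 10 7)(5 14)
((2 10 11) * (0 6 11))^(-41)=((0 6 11 2 10))^(-41)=(0 10 2 11 6)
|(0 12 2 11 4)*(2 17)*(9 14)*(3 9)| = |(0 12 17 2 11 4)(3 9 14)| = 6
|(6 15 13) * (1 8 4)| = 3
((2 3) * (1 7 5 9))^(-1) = ((1 7 5 9)(2 3))^(-1) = (1 9 5 7)(2 3)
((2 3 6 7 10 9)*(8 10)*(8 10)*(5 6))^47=(2 10 6 3 9 7 5)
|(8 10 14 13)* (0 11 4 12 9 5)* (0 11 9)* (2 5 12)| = 12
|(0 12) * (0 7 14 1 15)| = 6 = |(0 12 7 14 1 15)|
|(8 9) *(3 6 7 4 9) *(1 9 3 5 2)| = 20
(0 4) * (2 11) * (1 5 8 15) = (0 4)(1 5 8 15)(2 11) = [4, 5, 11, 3, 0, 8, 6, 7, 15, 9, 10, 2, 12, 13, 14, 1]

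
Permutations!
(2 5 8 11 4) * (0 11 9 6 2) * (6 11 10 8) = (0 10 8 9 11 4)(2 5 6) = [10, 1, 5, 3, 0, 6, 2, 7, 9, 11, 8, 4]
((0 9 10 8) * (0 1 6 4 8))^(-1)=(0 10 9)(1 8 4 6)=((0 9 10)(1 6 4 8))^(-1)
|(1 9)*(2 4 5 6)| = 4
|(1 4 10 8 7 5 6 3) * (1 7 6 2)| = 9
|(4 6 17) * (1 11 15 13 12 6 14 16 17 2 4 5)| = 12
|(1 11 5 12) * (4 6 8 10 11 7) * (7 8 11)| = |(1 8 10 7 4 6 11 5 12)| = 9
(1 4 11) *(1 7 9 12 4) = (4 11 7 9 12) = [0, 1, 2, 3, 11, 5, 6, 9, 8, 12, 10, 7, 4]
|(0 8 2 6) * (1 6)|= 5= |(0 8 2 1 6)|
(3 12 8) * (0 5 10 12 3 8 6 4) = (0 5 10 12 6 4) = [5, 1, 2, 3, 0, 10, 4, 7, 8, 9, 12, 11, 6]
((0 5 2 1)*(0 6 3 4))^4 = (0 6 5 3 2 4 1)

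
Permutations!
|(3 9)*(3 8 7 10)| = 5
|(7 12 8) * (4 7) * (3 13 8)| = 6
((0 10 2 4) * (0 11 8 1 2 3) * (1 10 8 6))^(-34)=(0 10)(1 2 4 11 6)(3 8)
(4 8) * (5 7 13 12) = (4 8)(5 7 13 12) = [0, 1, 2, 3, 8, 7, 6, 13, 4, 9, 10, 11, 5, 12]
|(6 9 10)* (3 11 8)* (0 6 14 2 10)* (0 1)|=|(0 6 9 1)(2 10 14)(3 11 8)|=12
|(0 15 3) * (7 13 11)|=3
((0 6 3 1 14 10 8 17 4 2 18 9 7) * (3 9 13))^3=((0 6 9 7)(1 14 10 8 17 4 2 18 13 3))^3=(0 7 9 6)(1 8 2 3 10 4 13 14 17 18)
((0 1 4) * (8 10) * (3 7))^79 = (0 1 4)(3 7)(8 10)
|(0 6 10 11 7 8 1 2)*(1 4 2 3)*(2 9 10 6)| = |(0 2)(1 3)(4 9 10 11 7 8)| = 6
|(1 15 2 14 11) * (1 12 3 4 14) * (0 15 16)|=|(0 15 2 1 16)(3 4 14 11 12)|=5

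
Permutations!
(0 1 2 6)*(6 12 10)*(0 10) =(0 1 2 12)(6 10) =[1, 2, 12, 3, 4, 5, 10, 7, 8, 9, 6, 11, 0]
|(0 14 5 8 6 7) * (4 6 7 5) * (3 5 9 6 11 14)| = 30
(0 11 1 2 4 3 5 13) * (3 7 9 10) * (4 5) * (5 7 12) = [11, 2, 7, 4, 12, 13, 6, 9, 8, 10, 3, 1, 5, 0] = (0 11 1 2 7 9 10 3 4 12 5 13)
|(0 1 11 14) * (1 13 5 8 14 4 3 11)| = 15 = |(0 13 5 8 14)(3 11 4)|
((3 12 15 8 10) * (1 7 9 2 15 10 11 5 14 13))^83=((1 7 9 2 15 8 11 5 14 13)(3 12 10))^83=(1 2 11 13 9 8 14 7 15 5)(3 10 12)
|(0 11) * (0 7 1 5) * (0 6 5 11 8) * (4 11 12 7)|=|(0 8)(1 12 7)(4 11)(5 6)|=6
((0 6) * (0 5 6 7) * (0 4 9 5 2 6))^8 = ((0 7 4 9 5)(2 6))^8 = (0 9 7 5 4)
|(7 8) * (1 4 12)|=|(1 4 12)(7 8)|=6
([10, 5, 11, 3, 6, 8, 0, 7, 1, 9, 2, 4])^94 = [4, 5, 0, 3, 2, 8, 11, 7, 1, 9, 6, 10]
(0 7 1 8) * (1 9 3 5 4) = (0 7 9 3 5 4 1 8) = [7, 8, 2, 5, 1, 4, 6, 9, 0, 3]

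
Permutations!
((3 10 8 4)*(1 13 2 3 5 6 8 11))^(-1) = (1 11 10 3 2 13)(4 8 6 5)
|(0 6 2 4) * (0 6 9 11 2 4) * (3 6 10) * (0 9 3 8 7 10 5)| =15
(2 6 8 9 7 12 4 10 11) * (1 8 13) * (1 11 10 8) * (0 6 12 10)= (0 6 13 11 2 12 4 8 9 7 10)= [6, 1, 12, 3, 8, 5, 13, 10, 9, 7, 0, 2, 4, 11]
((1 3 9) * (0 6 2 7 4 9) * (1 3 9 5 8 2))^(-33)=(0 1 3 6 9)(2 4 8 7 5)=((0 6 1 9 3)(2 7 4 5 8))^(-33)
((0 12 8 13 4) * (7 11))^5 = (13)(7 11)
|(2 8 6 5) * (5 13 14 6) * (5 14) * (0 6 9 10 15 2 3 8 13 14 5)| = |(0 6 14 9 10 15 2 13)(3 8 5)| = 24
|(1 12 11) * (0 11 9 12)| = 6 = |(0 11 1)(9 12)|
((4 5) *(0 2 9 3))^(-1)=((0 2 9 3)(4 5))^(-1)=(0 3 9 2)(4 5)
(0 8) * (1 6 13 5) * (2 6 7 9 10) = [8, 7, 6, 3, 4, 1, 13, 9, 0, 10, 2, 11, 12, 5] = (0 8)(1 7 9 10 2 6 13 5)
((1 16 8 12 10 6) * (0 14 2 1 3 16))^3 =(0 1 2 14)(3 12)(6 8)(10 16)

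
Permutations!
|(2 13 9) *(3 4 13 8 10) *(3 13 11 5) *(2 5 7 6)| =11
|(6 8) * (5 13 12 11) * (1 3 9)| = |(1 3 9)(5 13 12 11)(6 8)| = 12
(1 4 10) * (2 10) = (1 4 2 10) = [0, 4, 10, 3, 2, 5, 6, 7, 8, 9, 1]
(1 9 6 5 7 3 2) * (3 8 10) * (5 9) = (1 5 7 8 10 3 2)(6 9) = [0, 5, 1, 2, 4, 7, 9, 8, 10, 6, 3]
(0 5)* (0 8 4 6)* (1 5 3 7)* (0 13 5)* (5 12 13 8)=(0 3 7 1)(4 6 8)(12 13)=[3, 0, 2, 7, 6, 5, 8, 1, 4, 9, 10, 11, 13, 12]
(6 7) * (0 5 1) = (0 5 1)(6 7) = [5, 0, 2, 3, 4, 1, 7, 6]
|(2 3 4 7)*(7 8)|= |(2 3 4 8 7)|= 5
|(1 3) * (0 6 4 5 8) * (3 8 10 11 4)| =20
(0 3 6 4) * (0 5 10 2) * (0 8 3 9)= [9, 1, 8, 6, 5, 10, 4, 7, 3, 0, 2]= (0 9)(2 8 3 6 4 5 10)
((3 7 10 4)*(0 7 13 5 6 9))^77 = (0 13 7 5 10 6 4 9 3)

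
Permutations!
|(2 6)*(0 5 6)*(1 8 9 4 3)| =20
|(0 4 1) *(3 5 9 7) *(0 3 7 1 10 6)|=|(0 4 10 6)(1 3 5 9)|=4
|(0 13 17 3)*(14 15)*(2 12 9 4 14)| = 12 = |(0 13 17 3)(2 12 9 4 14 15)|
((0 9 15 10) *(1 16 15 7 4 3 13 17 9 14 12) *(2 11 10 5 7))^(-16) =(17)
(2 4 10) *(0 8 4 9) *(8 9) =(0 9)(2 8 4 10) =[9, 1, 8, 3, 10, 5, 6, 7, 4, 0, 2]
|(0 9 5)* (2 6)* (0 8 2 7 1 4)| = |(0 9 5 8 2 6 7 1 4)| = 9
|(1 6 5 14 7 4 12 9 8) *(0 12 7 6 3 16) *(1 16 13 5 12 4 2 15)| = |(0 4 7 2 15 1 3 13 5 14 6 12 9 8 16)| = 15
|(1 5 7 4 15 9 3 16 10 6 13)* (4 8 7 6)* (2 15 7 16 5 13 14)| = |(1 13)(2 15 9 3 5 6 14)(4 7 8 16 10)| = 70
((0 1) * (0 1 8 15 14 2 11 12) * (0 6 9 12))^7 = (0 8 15 14 2 11)(6 9 12)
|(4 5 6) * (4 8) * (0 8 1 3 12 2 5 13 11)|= 30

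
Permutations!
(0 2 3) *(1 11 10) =(0 2 3)(1 11 10) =[2, 11, 3, 0, 4, 5, 6, 7, 8, 9, 1, 10]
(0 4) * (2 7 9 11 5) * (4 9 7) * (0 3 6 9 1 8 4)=(0 1 8 4 3 6 9 11 5 2)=[1, 8, 0, 6, 3, 2, 9, 7, 4, 11, 10, 5]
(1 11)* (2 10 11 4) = (1 4 2 10 11) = [0, 4, 10, 3, 2, 5, 6, 7, 8, 9, 11, 1]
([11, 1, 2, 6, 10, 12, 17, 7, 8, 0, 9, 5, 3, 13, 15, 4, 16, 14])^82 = [10, 1, 2, 5, 14, 0, 12, 7, 8, 4, 15, 9, 11, 13, 6, 17, 16, 3]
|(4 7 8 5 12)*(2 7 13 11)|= |(2 7 8 5 12 4 13 11)|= 8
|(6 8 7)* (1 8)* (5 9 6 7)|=5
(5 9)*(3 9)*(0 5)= (0 5 3 9)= [5, 1, 2, 9, 4, 3, 6, 7, 8, 0]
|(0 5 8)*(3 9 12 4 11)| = |(0 5 8)(3 9 12 4 11)| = 15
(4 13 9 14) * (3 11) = (3 11)(4 13 9 14) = [0, 1, 2, 11, 13, 5, 6, 7, 8, 14, 10, 3, 12, 9, 4]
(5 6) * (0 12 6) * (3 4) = (0 12 6 5)(3 4) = [12, 1, 2, 4, 3, 0, 5, 7, 8, 9, 10, 11, 6]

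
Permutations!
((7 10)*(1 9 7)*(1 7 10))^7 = ((1 9 10 7))^7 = (1 7 10 9)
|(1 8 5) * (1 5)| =2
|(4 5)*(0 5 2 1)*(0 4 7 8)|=12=|(0 5 7 8)(1 4 2)|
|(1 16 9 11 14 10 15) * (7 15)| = |(1 16 9 11 14 10 7 15)| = 8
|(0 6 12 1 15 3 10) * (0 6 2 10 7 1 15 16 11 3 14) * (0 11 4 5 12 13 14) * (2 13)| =12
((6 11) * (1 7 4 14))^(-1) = (1 14 4 7)(6 11) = ((1 7 4 14)(6 11))^(-1)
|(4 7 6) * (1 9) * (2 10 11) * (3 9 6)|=|(1 6 4 7 3 9)(2 10 11)|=6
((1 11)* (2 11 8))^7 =(1 11 2 8)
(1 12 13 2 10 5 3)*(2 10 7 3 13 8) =(1 12 8 2 7 3)(5 13 10) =[0, 12, 7, 1, 4, 13, 6, 3, 2, 9, 5, 11, 8, 10]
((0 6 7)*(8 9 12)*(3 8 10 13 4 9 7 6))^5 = ((0 3 8 7)(4 9 12 10 13))^5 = (13)(0 3 8 7)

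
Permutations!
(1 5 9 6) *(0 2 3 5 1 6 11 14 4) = (0 2 3 5 9 11 14 4) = [2, 1, 3, 5, 0, 9, 6, 7, 8, 11, 10, 14, 12, 13, 4]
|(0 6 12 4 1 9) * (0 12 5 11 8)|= 20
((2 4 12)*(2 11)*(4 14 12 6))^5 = (2 14 12 11)(4 6)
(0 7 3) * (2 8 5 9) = (0 7 3)(2 8 5 9) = [7, 1, 8, 0, 4, 9, 6, 3, 5, 2]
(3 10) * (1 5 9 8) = (1 5 9 8)(3 10) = [0, 5, 2, 10, 4, 9, 6, 7, 1, 8, 3]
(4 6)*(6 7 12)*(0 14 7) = [14, 1, 2, 3, 0, 5, 4, 12, 8, 9, 10, 11, 6, 13, 7] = (0 14 7 12 6 4)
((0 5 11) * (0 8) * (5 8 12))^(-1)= (0 8)(5 12 11)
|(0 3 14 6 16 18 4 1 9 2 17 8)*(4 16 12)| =22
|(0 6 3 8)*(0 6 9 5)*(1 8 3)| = |(0 9 5)(1 8 6)| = 3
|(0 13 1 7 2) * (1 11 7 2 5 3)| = 8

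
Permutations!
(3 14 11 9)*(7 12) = [0, 1, 2, 14, 4, 5, 6, 12, 8, 3, 10, 9, 7, 13, 11] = (3 14 11 9)(7 12)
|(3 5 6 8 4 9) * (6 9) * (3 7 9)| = 6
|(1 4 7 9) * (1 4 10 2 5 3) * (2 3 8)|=3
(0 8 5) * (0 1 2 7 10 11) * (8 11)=(0 11)(1 2 7 10 8 5)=[11, 2, 7, 3, 4, 1, 6, 10, 5, 9, 8, 0]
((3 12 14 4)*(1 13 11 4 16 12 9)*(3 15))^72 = (16)(1 11 15 9 13 4 3) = ((1 13 11 4 15 3 9)(12 14 16))^72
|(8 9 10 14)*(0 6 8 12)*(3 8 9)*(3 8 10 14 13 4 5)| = 5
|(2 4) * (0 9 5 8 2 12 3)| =8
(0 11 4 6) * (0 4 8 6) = (0 11 8 6 4) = [11, 1, 2, 3, 0, 5, 4, 7, 6, 9, 10, 8]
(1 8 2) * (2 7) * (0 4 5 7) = (0 4 5 7 2 1 8) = [4, 8, 1, 3, 5, 7, 6, 2, 0]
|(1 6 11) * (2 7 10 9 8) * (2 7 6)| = 4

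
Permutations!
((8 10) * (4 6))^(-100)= (10)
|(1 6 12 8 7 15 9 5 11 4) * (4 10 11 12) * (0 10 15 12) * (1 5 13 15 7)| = |(0 10 11 7 12 8 1 6 4 5)(9 13 15)| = 30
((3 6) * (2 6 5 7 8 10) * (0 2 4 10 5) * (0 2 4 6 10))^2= (2 6)(3 10)(5 8 7)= ((0 4)(2 10 6 3)(5 7 8))^2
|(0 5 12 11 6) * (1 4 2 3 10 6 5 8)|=|(0 8 1 4 2 3 10 6)(5 12 11)|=24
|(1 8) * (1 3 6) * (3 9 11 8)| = |(1 3 6)(8 9 11)| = 3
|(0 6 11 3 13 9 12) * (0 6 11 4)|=8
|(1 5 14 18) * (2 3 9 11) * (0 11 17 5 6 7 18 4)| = |(0 11 2 3 9 17 5 14 4)(1 6 7 18)| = 36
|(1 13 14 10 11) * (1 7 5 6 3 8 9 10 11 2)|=|(1 13 14 11 7 5 6 3 8 9 10 2)|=12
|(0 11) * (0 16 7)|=|(0 11 16 7)|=4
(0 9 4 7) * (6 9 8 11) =(0 8 11 6 9 4 7) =[8, 1, 2, 3, 7, 5, 9, 0, 11, 4, 10, 6]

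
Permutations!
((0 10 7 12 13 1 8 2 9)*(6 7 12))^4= (0 1)(2 12)(8 10)(9 13)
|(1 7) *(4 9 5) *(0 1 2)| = 12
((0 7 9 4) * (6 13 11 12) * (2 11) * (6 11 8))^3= ((0 7 9 4)(2 8 6 13)(11 12))^3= (0 4 9 7)(2 13 6 8)(11 12)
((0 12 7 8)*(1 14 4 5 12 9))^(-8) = ((0 9 1 14 4 5 12 7 8))^(-8) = (0 9 1 14 4 5 12 7 8)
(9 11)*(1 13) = (1 13)(9 11) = [0, 13, 2, 3, 4, 5, 6, 7, 8, 11, 10, 9, 12, 1]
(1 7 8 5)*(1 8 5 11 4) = (1 7 5 8 11 4) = [0, 7, 2, 3, 1, 8, 6, 5, 11, 9, 10, 4]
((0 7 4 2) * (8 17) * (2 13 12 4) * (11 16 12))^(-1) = (0 2 7)(4 12 16 11 13)(8 17)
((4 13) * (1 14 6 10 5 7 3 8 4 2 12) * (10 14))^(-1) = (1 12 2 13 4 8 3 7 5 10)(6 14)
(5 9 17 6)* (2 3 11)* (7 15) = (2 3 11)(5 9 17 6)(7 15) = [0, 1, 3, 11, 4, 9, 5, 15, 8, 17, 10, 2, 12, 13, 14, 7, 16, 6]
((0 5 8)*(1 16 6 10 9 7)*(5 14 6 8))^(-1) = (0 8 16 1 7 9 10 6 14)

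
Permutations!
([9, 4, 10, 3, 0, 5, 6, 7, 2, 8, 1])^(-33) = [8, 0, 1, 3, 9, 5, 6, 7, 10, 2, 4]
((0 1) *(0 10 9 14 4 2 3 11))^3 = ((0 1 10 9 14 4 2 3 11))^3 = (0 9 2)(1 14 3)(4 11 10)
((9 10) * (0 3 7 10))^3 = ((0 3 7 10 9))^3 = (0 10 3 9 7)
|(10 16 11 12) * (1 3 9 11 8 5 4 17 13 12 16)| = |(1 3 9 11 16 8 5 4 17 13 12 10)| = 12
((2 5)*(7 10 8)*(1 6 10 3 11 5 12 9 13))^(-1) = (1 13 9 12 2 5 11 3 7 8 10 6)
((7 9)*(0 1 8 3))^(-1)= (0 3 8 1)(7 9)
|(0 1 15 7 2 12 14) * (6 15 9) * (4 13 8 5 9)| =13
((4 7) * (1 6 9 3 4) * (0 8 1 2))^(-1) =(0 2 7 4 3 9 6 1 8)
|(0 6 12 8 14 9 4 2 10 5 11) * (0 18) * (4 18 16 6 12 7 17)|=|(0 12 8 14 9 18)(2 10 5 11 16 6 7 17 4)|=18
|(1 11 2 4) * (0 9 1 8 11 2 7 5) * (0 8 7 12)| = 10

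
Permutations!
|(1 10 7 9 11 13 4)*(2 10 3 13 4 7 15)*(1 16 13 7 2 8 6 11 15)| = 13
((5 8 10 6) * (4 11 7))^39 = ((4 11 7)(5 8 10 6))^39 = (11)(5 6 10 8)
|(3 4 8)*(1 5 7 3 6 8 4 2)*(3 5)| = 6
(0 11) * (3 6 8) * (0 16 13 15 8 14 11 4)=(0 4)(3 6 14 11 16 13 15 8)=[4, 1, 2, 6, 0, 5, 14, 7, 3, 9, 10, 16, 12, 15, 11, 8, 13]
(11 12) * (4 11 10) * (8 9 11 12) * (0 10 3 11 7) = (0 10 4 12 3 11 8 9 7) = [10, 1, 2, 11, 12, 5, 6, 0, 9, 7, 4, 8, 3]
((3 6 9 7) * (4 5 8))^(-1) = ((3 6 9 7)(4 5 8))^(-1) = (3 7 9 6)(4 8 5)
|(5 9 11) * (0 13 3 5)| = |(0 13 3 5 9 11)| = 6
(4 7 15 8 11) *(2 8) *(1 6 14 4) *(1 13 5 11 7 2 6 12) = (1 12)(2 8 7 15 6 14 4)(5 11 13) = [0, 12, 8, 3, 2, 11, 14, 15, 7, 9, 10, 13, 1, 5, 4, 6]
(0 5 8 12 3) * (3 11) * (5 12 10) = [12, 1, 2, 0, 4, 8, 6, 7, 10, 9, 5, 3, 11] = (0 12 11 3)(5 8 10)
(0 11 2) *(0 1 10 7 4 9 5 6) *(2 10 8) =[11, 8, 1, 3, 9, 6, 0, 4, 2, 5, 7, 10] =(0 11 10 7 4 9 5 6)(1 8 2)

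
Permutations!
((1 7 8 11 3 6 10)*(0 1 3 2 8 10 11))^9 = (11)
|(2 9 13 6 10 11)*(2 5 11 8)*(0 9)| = 14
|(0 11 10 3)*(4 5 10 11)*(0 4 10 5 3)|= |(11)(0 10)(3 4)|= 2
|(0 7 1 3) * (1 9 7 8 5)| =|(0 8 5 1 3)(7 9)| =10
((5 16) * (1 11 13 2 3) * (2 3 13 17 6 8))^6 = (1 13 8 17)(2 6 11 3)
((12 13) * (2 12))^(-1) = ((2 12 13))^(-1) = (2 13 12)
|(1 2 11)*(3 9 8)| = |(1 2 11)(3 9 8)| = 3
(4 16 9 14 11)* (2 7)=(2 7)(4 16 9 14 11)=[0, 1, 7, 3, 16, 5, 6, 2, 8, 14, 10, 4, 12, 13, 11, 15, 9]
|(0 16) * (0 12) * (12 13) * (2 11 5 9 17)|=20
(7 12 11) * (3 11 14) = (3 11 7 12 14) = [0, 1, 2, 11, 4, 5, 6, 12, 8, 9, 10, 7, 14, 13, 3]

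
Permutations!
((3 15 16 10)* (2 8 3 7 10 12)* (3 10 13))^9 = ((2 8 10 7 13 3 15 16 12))^9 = (16)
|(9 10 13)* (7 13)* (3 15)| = 4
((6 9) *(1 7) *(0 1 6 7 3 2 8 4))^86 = (0 3 8)(1 2 4)(6 7 9)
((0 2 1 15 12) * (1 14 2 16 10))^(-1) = ((0 16 10 1 15 12)(2 14))^(-1) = (0 12 15 1 10 16)(2 14)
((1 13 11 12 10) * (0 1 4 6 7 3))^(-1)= ((0 1 13 11 12 10 4 6 7 3))^(-1)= (0 3 7 6 4 10 12 11 13 1)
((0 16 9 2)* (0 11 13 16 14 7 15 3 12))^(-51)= ((0 14 7 15 3 12)(2 11 13 16 9))^(-51)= (0 15)(2 9 16 13 11)(3 14)(7 12)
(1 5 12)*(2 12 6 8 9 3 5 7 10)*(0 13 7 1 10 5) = (0 13 7 5 6 8 9 3)(2 12 10) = [13, 1, 12, 0, 4, 6, 8, 5, 9, 3, 2, 11, 10, 7]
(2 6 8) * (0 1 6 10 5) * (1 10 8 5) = (0 10 1 6 5)(2 8) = [10, 6, 8, 3, 4, 0, 5, 7, 2, 9, 1]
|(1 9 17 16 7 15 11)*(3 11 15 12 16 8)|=|(1 9 17 8 3 11)(7 12 16)|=6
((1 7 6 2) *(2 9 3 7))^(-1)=(1 2)(3 9 6 7)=((1 2)(3 7 6 9))^(-1)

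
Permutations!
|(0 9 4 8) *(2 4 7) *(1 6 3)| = 6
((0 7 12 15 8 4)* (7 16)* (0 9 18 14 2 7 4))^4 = (0 18 12 16 14 15 4 2 8 9 7)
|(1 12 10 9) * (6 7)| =4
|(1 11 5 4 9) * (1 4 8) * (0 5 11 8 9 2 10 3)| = 14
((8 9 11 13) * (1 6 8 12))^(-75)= (1 8 11 12 6 9 13)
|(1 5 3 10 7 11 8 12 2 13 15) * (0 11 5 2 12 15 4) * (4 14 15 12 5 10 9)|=40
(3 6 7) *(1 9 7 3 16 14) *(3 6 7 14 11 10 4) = (1 9 14)(3 7 16 11 10 4) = [0, 9, 2, 7, 3, 5, 6, 16, 8, 14, 4, 10, 12, 13, 1, 15, 11]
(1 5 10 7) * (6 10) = (1 5 6 10 7) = [0, 5, 2, 3, 4, 6, 10, 1, 8, 9, 7]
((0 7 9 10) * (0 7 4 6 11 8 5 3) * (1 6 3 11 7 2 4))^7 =(0 4 10 7 1 3 2 9 6)(5 11 8)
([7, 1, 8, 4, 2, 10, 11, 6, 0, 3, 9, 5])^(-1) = [8, 1, 4, 9, 3, 11, 7, 0, 2, 10, 5, 6]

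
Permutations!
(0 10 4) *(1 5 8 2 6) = (0 10 4)(1 5 8 2 6) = [10, 5, 6, 3, 0, 8, 1, 7, 2, 9, 4]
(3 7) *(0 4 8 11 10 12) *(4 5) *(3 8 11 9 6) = (0 5 4 11 10 12)(3 7 8 9 6) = [5, 1, 2, 7, 11, 4, 3, 8, 9, 6, 12, 10, 0]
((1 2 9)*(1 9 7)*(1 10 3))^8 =(1 10 2 3 7)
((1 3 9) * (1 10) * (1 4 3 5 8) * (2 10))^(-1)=((1 5 8)(2 10 4 3 9))^(-1)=(1 8 5)(2 9 3 4 10)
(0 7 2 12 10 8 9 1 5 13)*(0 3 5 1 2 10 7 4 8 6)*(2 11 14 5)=(0 4 8 9 11 14 5 13 3 2 12 7 10 6)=[4, 1, 12, 2, 8, 13, 0, 10, 9, 11, 6, 14, 7, 3, 5]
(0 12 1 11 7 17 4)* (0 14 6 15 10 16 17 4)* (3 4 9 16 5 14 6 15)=[12, 11, 2, 4, 6, 14, 3, 9, 8, 16, 5, 7, 1, 13, 15, 10, 17, 0]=(0 12 1 11 7 9 16 17)(3 4 6)(5 14 15 10)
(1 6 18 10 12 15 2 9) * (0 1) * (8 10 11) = [1, 6, 9, 3, 4, 5, 18, 7, 10, 0, 12, 8, 15, 13, 14, 2, 16, 17, 11] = (0 1 6 18 11 8 10 12 15 2 9)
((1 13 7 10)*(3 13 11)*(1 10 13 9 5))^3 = (1 9 11 5 3)(7 13)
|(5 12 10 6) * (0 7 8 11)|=4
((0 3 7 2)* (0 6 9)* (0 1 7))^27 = (0 3)(1 2 9 7 6) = ((0 3)(1 7 2 6 9))^27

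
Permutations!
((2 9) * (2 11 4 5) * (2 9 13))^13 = ((2 13)(4 5 9 11))^13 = (2 13)(4 5 9 11)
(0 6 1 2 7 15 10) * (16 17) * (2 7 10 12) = [6, 7, 10, 3, 4, 5, 1, 15, 8, 9, 0, 11, 2, 13, 14, 12, 17, 16] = (0 6 1 7 15 12 2 10)(16 17)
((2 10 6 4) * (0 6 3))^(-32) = (0 10 4)(2 6 3) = ((0 6 4 2 10 3))^(-32)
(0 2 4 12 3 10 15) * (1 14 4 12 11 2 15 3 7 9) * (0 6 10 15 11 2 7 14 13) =(0 11 7 9 1 13)(2 12 14 4)(3 15 6 10) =[11, 13, 12, 15, 2, 5, 10, 9, 8, 1, 3, 7, 14, 0, 4, 6]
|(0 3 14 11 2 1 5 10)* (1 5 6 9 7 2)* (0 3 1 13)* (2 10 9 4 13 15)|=45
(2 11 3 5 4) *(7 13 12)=[0, 1, 11, 5, 2, 4, 6, 13, 8, 9, 10, 3, 7, 12]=(2 11 3 5 4)(7 13 12)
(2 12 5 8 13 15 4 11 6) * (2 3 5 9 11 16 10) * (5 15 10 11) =(2 12 9 5 8 13 10)(3 15 4 16 11 6) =[0, 1, 12, 15, 16, 8, 3, 7, 13, 5, 2, 6, 9, 10, 14, 4, 11]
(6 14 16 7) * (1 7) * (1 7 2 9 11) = (1 2 9 11)(6 14 16 7) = [0, 2, 9, 3, 4, 5, 14, 6, 8, 11, 10, 1, 12, 13, 16, 15, 7]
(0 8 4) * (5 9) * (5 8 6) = [6, 1, 2, 3, 0, 9, 5, 7, 4, 8] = (0 6 5 9 8 4)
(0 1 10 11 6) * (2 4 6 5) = (0 1 10 11 5 2 4 6) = [1, 10, 4, 3, 6, 2, 0, 7, 8, 9, 11, 5]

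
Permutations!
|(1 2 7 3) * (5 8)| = 4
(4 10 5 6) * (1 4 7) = (1 4 10 5 6 7) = [0, 4, 2, 3, 10, 6, 7, 1, 8, 9, 5]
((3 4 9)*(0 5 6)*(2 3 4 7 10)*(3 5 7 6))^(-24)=(0 5 7 3 10 6 2)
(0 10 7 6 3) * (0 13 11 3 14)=(0 10 7 6 14)(3 13 11)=[10, 1, 2, 13, 4, 5, 14, 6, 8, 9, 7, 3, 12, 11, 0]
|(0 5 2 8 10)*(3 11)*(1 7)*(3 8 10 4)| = |(0 5 2 10)(1 7)(3 11 8 4)| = 4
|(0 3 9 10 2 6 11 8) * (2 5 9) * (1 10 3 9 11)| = |(0 9 3 2 6 1 10 5 11 8)| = 10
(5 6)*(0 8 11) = (0 8 11)(5 6) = [8, 1, 2, 3, 4, 6, 5, 7, 11, 9, 10, 0]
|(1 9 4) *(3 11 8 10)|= 12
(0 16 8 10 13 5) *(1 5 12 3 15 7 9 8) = (0 16 1 5)(3 15 7 9 8 10 13 12) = [16, 5, 2, 15, 4, 0, 6, 9, 10, 8, 13, 11, 3, 12, 14, 7, 1]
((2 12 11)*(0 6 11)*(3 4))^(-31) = ((0 6 11 2 12)(3 4))^(-31) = (0 12 2 11 6)(3 4)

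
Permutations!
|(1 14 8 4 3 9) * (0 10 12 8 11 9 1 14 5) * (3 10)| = 12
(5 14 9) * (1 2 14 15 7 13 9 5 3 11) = [0, 2, 14, 11, 4, 15, 6, 13, 8, 3, 10, 1, 12, 9, 5, 7] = (1 2 14 5 15 7 13 9 3 11)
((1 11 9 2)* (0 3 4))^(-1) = ((0 3 4)(1 11 9 2))^(-1) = (0 4 3)(1 2 9 11)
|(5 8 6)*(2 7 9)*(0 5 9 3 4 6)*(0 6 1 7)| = |(0 5 8 6 9 2)(1 7 3 4)| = 12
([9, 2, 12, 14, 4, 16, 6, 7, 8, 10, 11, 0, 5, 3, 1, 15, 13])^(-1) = (0 11 10 9)(1 14 3 13 16 5 12 2)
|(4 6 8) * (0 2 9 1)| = |(0 2 9 1)(4 6 8)| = 12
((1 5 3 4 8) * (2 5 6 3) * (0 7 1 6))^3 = (2 5)(3 6 8 4)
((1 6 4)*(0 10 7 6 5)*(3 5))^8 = (10)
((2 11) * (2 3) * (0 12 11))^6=(0 12 11 3 2)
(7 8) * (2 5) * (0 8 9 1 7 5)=(0 8 5 2)(1 7 9)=[8, 7, 0, 3, 4, 2, 6, 9, 5, 1]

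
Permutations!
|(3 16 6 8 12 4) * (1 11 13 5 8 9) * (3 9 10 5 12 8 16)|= 12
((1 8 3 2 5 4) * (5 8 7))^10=(1 5)(2 8 3)(4 7)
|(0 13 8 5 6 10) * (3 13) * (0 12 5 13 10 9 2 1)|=18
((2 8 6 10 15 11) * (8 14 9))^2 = (2 9 6 15)(8 10 11 14)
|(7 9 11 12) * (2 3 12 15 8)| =8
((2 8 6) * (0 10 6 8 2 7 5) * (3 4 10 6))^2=(0 7)(3 10 4)(5 6)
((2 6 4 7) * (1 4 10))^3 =((1 4 7 2 6 10))^3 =(1 2)(4 6)(7 10)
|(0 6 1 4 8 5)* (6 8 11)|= |(0 8 5)(1 4 11 6)|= 12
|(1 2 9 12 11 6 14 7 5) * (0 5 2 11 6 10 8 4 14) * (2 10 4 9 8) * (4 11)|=12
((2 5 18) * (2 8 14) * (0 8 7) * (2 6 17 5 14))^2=((0 8 2 14 6 17 5 18 7))^2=(0 2 6 5 7 8 14 17 18)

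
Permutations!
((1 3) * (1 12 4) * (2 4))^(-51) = (1 4 2 12 3) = ((1 3 12 2 4))^(-51)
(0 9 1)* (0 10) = (0 9 1 10) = [9, 10, 2, 3, 4, 5, 6, 7, 8, 1, 0]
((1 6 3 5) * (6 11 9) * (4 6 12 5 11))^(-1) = ((1 4 6 3 11 9 12 5))^(-1) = (1 5 12 9 11 3 6 4)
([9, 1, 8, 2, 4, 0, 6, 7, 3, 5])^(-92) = (0 9 5)(2 8 3)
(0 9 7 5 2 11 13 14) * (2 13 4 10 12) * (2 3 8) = (0 9 7 5 13 14)(2 11 4 10 12 3 8) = [9, 1, 11, 8, 10, 13, 6, 5, 2, 7, 12, 4, 3, 14, 0]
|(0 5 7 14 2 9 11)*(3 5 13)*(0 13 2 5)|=|(0 2 9 11 13 3)(5 7 14)|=6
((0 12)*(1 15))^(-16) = ((0 12)(1 15))^(-16) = (15)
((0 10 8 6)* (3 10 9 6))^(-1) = ((0 9 6)(3 10 8))^(-1) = (0 6 9)(3 8 10)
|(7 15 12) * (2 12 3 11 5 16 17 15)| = |(2 12 7)(3 11 5 16 17 15)| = 6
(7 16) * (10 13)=(7 16)(10 13)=[0, 1, 2, 3, 4, 5, 6, 16, 8, 9, 13, 11, 12, 10, 14, 15, 7]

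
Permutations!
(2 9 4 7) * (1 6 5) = (1 6 5)(2 9 4 7) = [0, 6, 9, 3, 7, 1, 5, 2, 8, 4]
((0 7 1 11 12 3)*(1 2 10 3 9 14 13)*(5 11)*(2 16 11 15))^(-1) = ((0 7 16 11 12 9 14 13 1 5 15 2 10 3))^(-1) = (0 3 10 2 15 5 1 13 14 9 12 11 16 7)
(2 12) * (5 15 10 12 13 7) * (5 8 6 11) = (2 13 7 8 6 11 5 15 10 12) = [0, 1, 13, 3, 4, 15, 11, 8, 6, 9, 12, 5, 2, 7, 14, 10]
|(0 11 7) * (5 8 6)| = 3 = |(0 11 7)(5 8 6)|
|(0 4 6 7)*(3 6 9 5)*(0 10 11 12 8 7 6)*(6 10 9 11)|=18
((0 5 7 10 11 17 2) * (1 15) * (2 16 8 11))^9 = ((0 5 7 10 2)(1 15)(8 11 17 16))^9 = (0 2 10 7 5)(1 15)(8 11 17 16)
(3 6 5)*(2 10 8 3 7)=[0, 1, 10, 6, 4, 7, 5, 2, 3, 9, 8]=(2 10 8 3 6 5 7)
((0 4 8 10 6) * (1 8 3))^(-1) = (0 6 10 8 1 3 4) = ((0 4 3 1 8 10 6))^(-1)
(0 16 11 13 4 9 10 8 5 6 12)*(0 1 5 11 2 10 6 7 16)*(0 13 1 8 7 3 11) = (0 13 4 9 6 12 8)(1 5 3 11)(2 10 7 16) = [13, 5, 10, 11, 9, 3, 12, 16, 0, 6, 7, 1, 8, 4, 14, 15, 2]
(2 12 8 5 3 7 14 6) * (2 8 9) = (2 12 9)(3 7 14 6 8 5) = [0, 1, 12, 7, 4, 3, 8, 14, 5, 2, 10, 11, 9, 13, 6]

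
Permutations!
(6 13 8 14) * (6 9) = [0, 1, 2, 3, 4, 5, 13, 7, 14, 6, 10, 11, 12, 8, 9] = (6 13 8 14 9)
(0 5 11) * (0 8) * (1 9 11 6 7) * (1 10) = (0 5 6 7 10 1 9 11 8) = [5, 9, 2, 3, 4, 6, 7, 10, 0, 11, 1, 8]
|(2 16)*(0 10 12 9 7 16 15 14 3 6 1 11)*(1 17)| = |(0 10 12 9 7 16 2 15 14 3 6 17 1 11)| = 14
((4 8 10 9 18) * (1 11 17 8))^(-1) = (1 4 18 9 10 8 17 11)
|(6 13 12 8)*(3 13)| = 5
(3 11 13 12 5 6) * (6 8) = (3 11 13 12 5 8 6) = [0, 1, 2, 11, 4, 8, 3, 7, 6, 9, 10, 13, 5, 12]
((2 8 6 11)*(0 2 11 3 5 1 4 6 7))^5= (11)(0 2 8 7)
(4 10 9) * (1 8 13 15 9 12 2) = (1 8 13 15 9 4 10 12 2) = [0, 8, 1, 3, 10, 5, 6, 7, 13, 4, 12, 11, 2, 15, 14, 9]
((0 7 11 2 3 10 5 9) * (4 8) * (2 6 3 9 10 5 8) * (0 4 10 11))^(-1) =(0 7)(2 4 9)(3 6 11 5)(8 10)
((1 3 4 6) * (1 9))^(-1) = (1 9 6 4 3)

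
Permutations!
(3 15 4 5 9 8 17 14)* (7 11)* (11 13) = (3 15 4 5 9 8 17 14)(7 13 11) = [0, 1, 2, 15, 5, 9, 6, 13, 17, 8, 10, 7, 12, 11, 3, 4, 16, 14]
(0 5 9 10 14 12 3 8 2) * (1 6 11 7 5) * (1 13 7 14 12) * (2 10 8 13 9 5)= (0 9 8 10 12 3 13 7 2)(1 6 11 14)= [9, 6, 0, 13, 4, 5, 11, 2, 10, 8, 12, 14, 3, 7, 1]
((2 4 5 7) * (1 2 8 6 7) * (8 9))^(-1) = (1 5 4 2)(6 8 9 7)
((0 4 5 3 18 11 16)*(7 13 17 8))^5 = (0 11 3 4 16 18 5)(7 13 17 8)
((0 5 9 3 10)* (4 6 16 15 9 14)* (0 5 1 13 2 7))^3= ((0 1 13 2 7)(3 10 5 14 4 6 16 15 9))^3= (0 2 1 7 13)(3 14 16)(4 15 10)(5 6 9)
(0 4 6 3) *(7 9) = (0 4 6 3)(7 9) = [4, 1, 2, 0, 6, 5, 3, 9, 8, 7]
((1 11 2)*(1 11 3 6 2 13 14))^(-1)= (1 14 13 11 2 6 3)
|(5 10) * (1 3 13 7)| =4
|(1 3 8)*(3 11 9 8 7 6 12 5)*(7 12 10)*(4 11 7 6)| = 6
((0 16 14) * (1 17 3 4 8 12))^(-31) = (0 14 16)(1 12 8 4 3 17)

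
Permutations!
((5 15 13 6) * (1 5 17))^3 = ((1 5 15 13 6 17))^3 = (1 13)(5 6)(15 17)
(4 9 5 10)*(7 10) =(4 9 5 7 10) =[0, 1, 2, 3, 9, 7, 6, 10, 8, 5, 4]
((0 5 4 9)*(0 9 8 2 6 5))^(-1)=(9)(2 8 4 5 6)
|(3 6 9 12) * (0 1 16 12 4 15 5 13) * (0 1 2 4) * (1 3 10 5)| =|(0 2 4 15 1 16 12 10 5 13 3 6 9)| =13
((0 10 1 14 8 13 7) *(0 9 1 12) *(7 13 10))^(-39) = ((0 7 9 1 14 8 10 12))^(-39) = (0 7 9 1 14 8 10 12)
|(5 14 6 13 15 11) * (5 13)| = 3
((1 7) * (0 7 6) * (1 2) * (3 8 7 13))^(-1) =((0 13 3 8 7 2 1 6))^(-1) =(0 6 1 2 7 8 3 13)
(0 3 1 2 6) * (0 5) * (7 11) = (0 3 1 2 6 5)(7 11) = [3, 2, 6, 1, 4, 0, 5, 11, 8, 9, 10, 7]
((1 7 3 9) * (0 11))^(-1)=(0 11)(1 9 3 7)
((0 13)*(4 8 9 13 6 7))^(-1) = (0 13 9 8 4 7 6)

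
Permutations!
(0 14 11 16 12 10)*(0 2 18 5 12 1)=(0 14 11 16 1)(2 18 5 12 10)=[14, 0, 18, 3, 4, 12, 6, 7, 8, 9, 2, 16, 10, 13, 11, 15, 1, 17, 5]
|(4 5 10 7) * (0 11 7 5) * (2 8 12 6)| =4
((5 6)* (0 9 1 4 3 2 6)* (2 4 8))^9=(0 1 2 5 9 8 6)(3 4)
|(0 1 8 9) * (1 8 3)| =6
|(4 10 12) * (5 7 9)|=3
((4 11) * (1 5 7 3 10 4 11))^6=(11)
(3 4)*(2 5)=(2 5)(3 4)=[0, 1, 5, 4, 3, 2]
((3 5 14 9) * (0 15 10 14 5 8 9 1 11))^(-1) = (0 11 1 14 10 15)(3 9 8)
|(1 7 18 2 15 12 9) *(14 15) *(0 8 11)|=24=|(0 8 11)(1 7 18 2 14 15 12 9)|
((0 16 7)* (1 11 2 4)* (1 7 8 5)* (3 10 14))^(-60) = (0 5 2)(1 4 16)(7 8 11)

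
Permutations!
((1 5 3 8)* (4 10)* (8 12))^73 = ((1 5 3 12 8)(4 10))^73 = (1 12 5 8 3)(4 10)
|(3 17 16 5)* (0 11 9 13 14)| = |(0 11 9 13 14)(3 17 16 5)| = 20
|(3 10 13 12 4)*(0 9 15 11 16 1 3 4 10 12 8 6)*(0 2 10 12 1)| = |(0 9 15 11 16)(1 3)(2 10 13 8 6)| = 10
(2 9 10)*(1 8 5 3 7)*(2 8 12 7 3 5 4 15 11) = [0, 12, 9, 3, 15, 5, 6, 1, 4, 10, 8, 2, 7, 13, 14, 11] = (1 12 7)(2 9 10 8 4 15 11)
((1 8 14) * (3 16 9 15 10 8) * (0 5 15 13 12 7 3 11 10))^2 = (0 15 5)(1 10 14 11 8)(3 9 12)(7 16 13)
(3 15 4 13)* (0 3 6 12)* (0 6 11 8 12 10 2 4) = (0 3 15)(2 4 13 11 8 12 6 10) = [3, 1, 4, 15, 13, 5, 10, 7, 12, 9, 2, 8, 6, 11, 14, 0]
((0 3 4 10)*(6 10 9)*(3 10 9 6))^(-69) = (0 10)(3 9 6 4)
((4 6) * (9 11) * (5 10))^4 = ((4 6)(5 10)(9 11))^4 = (11)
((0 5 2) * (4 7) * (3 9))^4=(9)(0 5 2)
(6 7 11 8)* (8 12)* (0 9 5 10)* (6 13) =(0 9 5 10)(6 7 11 12 8 13) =[9, 1, 2, 3, 4, 10, 7, 11, 13, 5, 0, 12, 8, 6]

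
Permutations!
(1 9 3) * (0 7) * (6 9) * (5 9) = (0 7)(1 6 5 9 3) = [7, 6, 2, 1, 4, 9, 5, 0, 8, 3]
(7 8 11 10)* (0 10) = (0 10 7 8 11) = [10, 1, 2, 3, 4, 5, 6, 8, 11, 9, 7, 0]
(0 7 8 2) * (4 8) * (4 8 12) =(0 7 8 2)(4 12) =[7, 1, 0, 3, 12, 5, 6, 8, 2, 9, 10, 11, 4]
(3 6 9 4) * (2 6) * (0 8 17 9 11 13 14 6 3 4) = [8, 1, 3, 2, 4, 5, 11, 7, 17, 0, 10, 13, 12, 14, 6, 15, 16, 9] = (0 8 17 9)(2 3)(6 11 13 14)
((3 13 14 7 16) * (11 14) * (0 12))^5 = (0 12)(3 16 7 14 11 13)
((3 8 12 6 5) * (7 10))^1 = ((3 8 12 6 5)(7 10))^1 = (3 8 12 6 5)(7 10)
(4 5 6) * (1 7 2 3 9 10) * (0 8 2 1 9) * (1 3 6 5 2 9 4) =(0 8 9 10 4 2 6 1 7 3) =[8, 7, 6, 0, 2, 5, 1, 3, 9, 10, 4]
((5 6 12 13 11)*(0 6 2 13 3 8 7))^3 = (0 3)(2 5 11 13)(6 8)(7 12)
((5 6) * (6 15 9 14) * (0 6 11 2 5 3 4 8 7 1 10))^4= (0 8)(1 3)(2 14 15)(4 10)(5 11 9)(6 7)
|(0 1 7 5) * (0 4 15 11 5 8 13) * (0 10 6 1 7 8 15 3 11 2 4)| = 40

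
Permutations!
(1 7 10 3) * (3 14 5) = [0, 7, 2, 1, 4, 3, 6, 10, 8, 9, 14, 11, 12, 13, 5] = (1 7 10 14 5 3)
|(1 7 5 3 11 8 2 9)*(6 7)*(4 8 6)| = |(1 4 8 2 9)(3 11 6 7 5)| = 5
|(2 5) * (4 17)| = 2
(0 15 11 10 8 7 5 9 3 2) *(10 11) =(0 15 10 8 7 5 9 3 2) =[15, 1, 0, 2, 4, 9, 6, 5, 7, 3, 8, 11, 12, 13, 14, 10]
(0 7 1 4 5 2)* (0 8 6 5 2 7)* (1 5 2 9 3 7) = (1 4 9 3 7 5)(2 8 6) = [0, 4, 8, 7, 9, 1, 2, 5, 6, 3]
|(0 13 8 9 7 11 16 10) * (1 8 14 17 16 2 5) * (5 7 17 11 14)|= |(0 13 5 1 8 9 17 16 10)(2 7 14 11)|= 36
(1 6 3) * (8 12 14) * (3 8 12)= (1 6 8 3)(12 14)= [0, 6, 2, 1, 4, 5, 8, 7, 3, 9, 10, 11, 14, 13, 12]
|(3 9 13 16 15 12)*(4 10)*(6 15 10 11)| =|(3 9 13 16 10 4 11 6 15 12)| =10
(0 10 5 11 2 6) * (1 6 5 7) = (0 10 7 1 6)(2 5 11) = [10, 6, 5, 3, 4, 11, 0, 1, 8, 9, 7, 2]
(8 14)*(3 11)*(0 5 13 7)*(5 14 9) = [14, 1, 2, 11, 4, 13, 6, 0, 9, 5, 10, 3, 12, 7, 8] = (0 14 8 9 5 13 7)(3 11)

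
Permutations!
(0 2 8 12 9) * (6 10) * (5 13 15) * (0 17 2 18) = (0 18)(2 8 12 9 17)(5 13 15)(6 10) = [18, 1, 8, 3, 4, 13, 10, 7, 12, 17, 6, 11, 9, 15, 14, 5, 16, 2, 0]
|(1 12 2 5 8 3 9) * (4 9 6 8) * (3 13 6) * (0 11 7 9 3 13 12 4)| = 13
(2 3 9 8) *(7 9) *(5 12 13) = (2 3 7 9 8)(5 12 13) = [0, 1, 3, 7, 4, 12, 6, 9, 2, 8, 10, 11, 13, 5]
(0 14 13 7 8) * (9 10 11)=(0 14 13 7 8)(9 10 11)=[14, 1, 2, 3, 4, 5, 6, 8, 0, 10, 11, 9, 12, 7, 13]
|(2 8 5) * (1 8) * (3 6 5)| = 6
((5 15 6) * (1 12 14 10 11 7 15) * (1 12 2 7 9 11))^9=((1 2 7 15 6 5 12 14 10)(9 11))^9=(15)(9 11)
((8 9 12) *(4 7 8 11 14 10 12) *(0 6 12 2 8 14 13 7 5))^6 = (0 14 5 7 4 13 9 11 8 12 2 6 10)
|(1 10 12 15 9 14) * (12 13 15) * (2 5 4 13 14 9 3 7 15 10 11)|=24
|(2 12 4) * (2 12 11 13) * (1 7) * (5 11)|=|(1 7)(2 5 11 13)(4 12)|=4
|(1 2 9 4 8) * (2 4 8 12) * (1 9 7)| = |(1 4 12 2 7)(8 9)| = 10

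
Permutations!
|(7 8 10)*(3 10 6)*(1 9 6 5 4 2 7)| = |(1 9 6 3 10)(2 7 8 5 4)| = 5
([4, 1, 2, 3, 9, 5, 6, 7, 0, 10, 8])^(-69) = (0 4 9 10 8)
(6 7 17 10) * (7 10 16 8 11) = [0, 1, 2, 3, 4, 5, 10, 17, 11, 9, 6, 7, 12, 13, 14, 15, 8, 16] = (6 10)(7 17 16 8 11)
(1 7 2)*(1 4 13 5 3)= (1 7 2 4 13 5 3)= [0, 7, 4, 1, 13, 3, 6, 2, 8, 9, 10, 11, 12, 5]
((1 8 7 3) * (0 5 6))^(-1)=((0 5 6)(1 8 7 3))^(-1)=(0 6 5)(1 3 7 8)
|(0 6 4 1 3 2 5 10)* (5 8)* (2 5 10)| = 9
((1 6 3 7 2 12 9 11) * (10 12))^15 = (1 12 7)(2 6 9)(3 11 10)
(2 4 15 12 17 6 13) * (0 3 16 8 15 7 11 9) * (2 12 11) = [3, 1, 4, 16, 7, 5, 13, 2, 15, 0, 10, 9, 17, 12, 14, 11, 8, 6] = (0 3 16 8 15 11 9)(2 4 7)(6 13 12 17)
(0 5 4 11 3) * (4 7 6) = [5, 1, 2, 0, 11, 7, 4, 6, 8, 9, 10, 3] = (0 5 7 6 4 11 3)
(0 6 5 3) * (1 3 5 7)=(0 6 7 1 3)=[6, 3, 2, 0, 4, 5, 7, 1]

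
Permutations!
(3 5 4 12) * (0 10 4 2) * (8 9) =(0 10 4 12 3 5 2)(8 9) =[10, 1, 0, 5, 12, 2, 6, 7, 9, 8, 4, 11, 3]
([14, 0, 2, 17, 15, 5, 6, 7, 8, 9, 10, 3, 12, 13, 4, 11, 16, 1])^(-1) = [1, 17, 2, 11, 14, 5, 6, 7, 8, 9, 10, 15, 12, 13, 0, 4, 16, 3]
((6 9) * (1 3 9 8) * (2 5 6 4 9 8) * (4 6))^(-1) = (1 8 3)(2 6 9 4 5)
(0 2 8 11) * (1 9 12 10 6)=[2, 9, 8, 3, 4, 5, 1, 7, 11, 12, 6, 0, 10]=(0 2 8 11)(1 9 12 10 6)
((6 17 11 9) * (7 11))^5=((6 17 7 11 9))^5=(17)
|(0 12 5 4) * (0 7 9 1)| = |(0 12 5 4 7 9 1)| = 7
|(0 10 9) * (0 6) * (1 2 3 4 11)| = 20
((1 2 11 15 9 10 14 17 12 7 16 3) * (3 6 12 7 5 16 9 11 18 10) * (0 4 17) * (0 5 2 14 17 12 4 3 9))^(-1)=((0 3 1 14 5 16 6 4 12 2 18 10 17 7)(11 15))^(-1)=(0 7 17 10 18 2 12 4 6 16 5 14 1 3)(11 15)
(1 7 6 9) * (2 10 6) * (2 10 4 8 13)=(1 7 10 6 9)(2 4 8 13)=[0, 7, 4, 3, 8, 5, 9, 10, 13, 1, 6, 11, 12, 2]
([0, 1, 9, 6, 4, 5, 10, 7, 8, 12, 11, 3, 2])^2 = (2 12 9)(3 10)(6 11)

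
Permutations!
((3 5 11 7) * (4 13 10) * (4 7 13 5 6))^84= (3 11)(4 10)(5 7)(6 13)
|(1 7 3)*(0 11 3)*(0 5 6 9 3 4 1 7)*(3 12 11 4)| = |(0 4 1)(3 7 5 6 9 12 11)| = 21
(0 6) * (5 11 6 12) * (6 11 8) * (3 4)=(0 12 5 8 6)(3 4)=[12, 1, 2, 4, 3, 8, 0, 7, 6, 9, 10, 11, 5]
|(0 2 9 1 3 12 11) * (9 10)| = |(0 2 10 9 1 3 12 11)| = 8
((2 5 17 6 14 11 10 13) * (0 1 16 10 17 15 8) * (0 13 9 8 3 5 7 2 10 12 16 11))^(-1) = ((0 1 11 17 6 14)(2 7)(3 5 15)(8 13 10 9)(12 16))^(-1) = (0 14 6 17 11 1)(2 7)(3 15 5)(8 9 10 13)(12 16)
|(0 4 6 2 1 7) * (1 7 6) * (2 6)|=|(0 4 1 2 7)|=5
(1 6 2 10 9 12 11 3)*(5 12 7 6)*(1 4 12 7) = [0, 5, 10, 4, 12, 7, 2, 6, 8, 1, 9, 3, 11] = (1 5 7 6 2 10 9)(3 4 12 11)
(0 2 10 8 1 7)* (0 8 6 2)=[0, 7, 10, 3, 4, 5, 2, 8, 1, 9, 6]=(1 7 8)(2 10 6)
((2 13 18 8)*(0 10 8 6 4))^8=((0 10 8 2 13 18 6 4))^8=(18)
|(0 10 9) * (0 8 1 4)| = 6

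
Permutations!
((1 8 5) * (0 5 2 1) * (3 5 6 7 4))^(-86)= (0 3 7)(1 8 2)(4 6 5)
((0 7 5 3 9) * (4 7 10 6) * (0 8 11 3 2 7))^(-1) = ((0 10 6 4)(2 7 5)(3 9 8 11))^(-1) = (0 4 6 10)(2 5 7)(3 11 8 9)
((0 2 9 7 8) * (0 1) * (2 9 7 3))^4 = ((0 9 3 2 7 8 1))^4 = (0 7 9 8 3 1 2)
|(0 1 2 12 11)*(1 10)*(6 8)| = |(0 10 1 2 12 11)(6 8)| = 6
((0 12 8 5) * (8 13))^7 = ((0 12 13 8 5))^7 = (0 13 5 12 8)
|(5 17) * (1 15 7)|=6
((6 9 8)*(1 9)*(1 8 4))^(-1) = (1 4 9)(6 8) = ((1 9 4)(6 8))^(-1)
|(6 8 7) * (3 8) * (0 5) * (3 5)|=6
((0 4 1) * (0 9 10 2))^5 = ((0 4 1 9 10 2))^5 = (0 2 10 9 1 4)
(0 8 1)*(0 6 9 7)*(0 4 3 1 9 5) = (0 8 9 7 4 3 1 6 5) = [8, 6, 2, 1, 3, 0, 5, 4, 9, 7]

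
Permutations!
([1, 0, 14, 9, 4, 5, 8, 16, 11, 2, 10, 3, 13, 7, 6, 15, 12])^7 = [1, 0, 2, 3, 4, 5, 6, 13, 8, 9, 10, 11, 16, 12, 14, 15, 7]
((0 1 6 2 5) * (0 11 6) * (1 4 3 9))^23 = (0 9 4 1 3)(2 6 11 5)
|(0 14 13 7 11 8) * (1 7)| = |(0 14 13 1 7 11 8)| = 7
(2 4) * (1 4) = (1 4 2) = [0, 4, 1, 3, 2]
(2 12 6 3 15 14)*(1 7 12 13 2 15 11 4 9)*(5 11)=[0, 7, 13, 5, 9, 11, 3, 12, 8, 1, 10, 4, 6, 2, 15, 14]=(1 7 12 6 3 5 11 4 9)(2 13)(14 15)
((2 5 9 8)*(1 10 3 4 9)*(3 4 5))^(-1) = (1 5 3 2 8 9 4 10)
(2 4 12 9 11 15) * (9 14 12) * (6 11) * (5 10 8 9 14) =(2 4 14 12 5 10 8 9 6 11 15) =[0, 1, 4, 3, 14, 10, 11, 7, 9, 6, 8, 15, 5, 13, 12, 2]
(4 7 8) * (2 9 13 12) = [0, 1, 9, 3, 7, 5, 6, 8, 4, 13, 10, 11, 2, 12] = (2 9 13 12)(4 7 8)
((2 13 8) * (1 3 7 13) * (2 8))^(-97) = (1 13 3 2 7)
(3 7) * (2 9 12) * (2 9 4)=(2 4)(3 7)(9 12)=[0, 1, 4, 7, 2, 5, 6, 3, 8, 12, 10, 11, 9]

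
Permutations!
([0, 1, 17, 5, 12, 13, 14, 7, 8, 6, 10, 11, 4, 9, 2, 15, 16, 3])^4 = [0, 1, 13, 6, 4, 14, 3, 7, 8, 17, 10, 11, 12, 2, 5, 15, 16, 9]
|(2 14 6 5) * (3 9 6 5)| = |(2 14 5)(3 9 6)| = 3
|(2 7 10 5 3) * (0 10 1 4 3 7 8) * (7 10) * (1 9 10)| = 10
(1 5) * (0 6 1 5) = (0 6 1) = [6, 0, 2, 3, 4, 5, 1]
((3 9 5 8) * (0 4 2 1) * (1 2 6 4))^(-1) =(0 1)(3 8 5 9)(4 6)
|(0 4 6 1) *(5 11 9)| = 12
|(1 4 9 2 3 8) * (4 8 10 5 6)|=|(1 8)(2 3 10 5 6 4 9)|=14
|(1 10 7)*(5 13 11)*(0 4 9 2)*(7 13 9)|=10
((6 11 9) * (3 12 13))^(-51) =(13)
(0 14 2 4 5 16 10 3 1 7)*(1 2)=(0 14 1 7)(2 4 5 16 10 3)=[14, 7, 4, 2, 5, 16, 6, 0, 8, 9, 3, 11, 12, 13, 1, 15, 10]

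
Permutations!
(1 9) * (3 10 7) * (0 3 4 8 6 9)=(0 3 10 7 4 8 6 9 1)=[3, 0, 2, 10, 8, 5, 9, 4, 6, 1, 7]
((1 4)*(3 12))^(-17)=((1 4)(3 12))^(-17)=(1 4)(3 12)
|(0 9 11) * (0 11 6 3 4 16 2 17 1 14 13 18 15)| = 13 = |(0 9 6 3 4 16 2 17 1 14 13 18 15)|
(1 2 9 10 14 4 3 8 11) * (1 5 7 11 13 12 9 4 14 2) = [0, 1, 4, 8, 3, 7, 6, 11, 13, 10, 2, 5, 9, 12, 14] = (14)(2 4 3 8 13 12 9 10)(5 7 11)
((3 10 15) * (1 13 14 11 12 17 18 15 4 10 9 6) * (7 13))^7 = ((1 7 13 14 11 12 17 18 15 3 9 6)(4 10))^7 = (1 18 13 3 11 6 17 7 15 14 9 12)(4 10)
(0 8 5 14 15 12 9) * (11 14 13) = [8, 1, 2, 3, 4, 13, 6, 7, 5, 0, 10, 14, 9, 11, 15, 12] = (0 8 5 13 11 14 15 12 9)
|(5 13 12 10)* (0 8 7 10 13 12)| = |(0 8 7 10 5 12 13)| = 7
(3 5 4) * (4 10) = (3 5 10 4) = [0, 1, 2, 5, 3, 10, 6, 7, 8, 9, 4]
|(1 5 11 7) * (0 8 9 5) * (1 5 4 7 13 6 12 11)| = 28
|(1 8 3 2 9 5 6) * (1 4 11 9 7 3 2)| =|(1 8 2 7 3)(4 11 9 5 6)| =5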